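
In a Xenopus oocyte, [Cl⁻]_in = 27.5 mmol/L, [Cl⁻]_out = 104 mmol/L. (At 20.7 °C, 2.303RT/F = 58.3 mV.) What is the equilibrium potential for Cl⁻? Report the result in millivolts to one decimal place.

-33.7 mV

E = (58.3/z) · log₁₀([Cl⁻]_out/[Cl⁻]_in) with z = -1.
For an anion, dividing by z = -1 reverses the sign.
= (58.3/-1) · log₁₀(104/27.5) = -58.30 · log₁₀(3.782)
= -58.30 · (0.5777) = -33.68 mV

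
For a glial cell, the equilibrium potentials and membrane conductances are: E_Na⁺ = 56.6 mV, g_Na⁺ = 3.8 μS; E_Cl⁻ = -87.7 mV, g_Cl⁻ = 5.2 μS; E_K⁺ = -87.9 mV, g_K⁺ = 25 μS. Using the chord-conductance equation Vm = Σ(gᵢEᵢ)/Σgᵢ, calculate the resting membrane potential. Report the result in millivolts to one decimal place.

Σ gᵢEᵢ = 3.8·(56.6) + 5.2·(-87.7) + 25·(-87.9) = -2438.46
Σ gᵢ = 3.8 + 5.2 + 25 = 34
Vm = -2438.46 / 34 = -71.72 mV

-71.7 mV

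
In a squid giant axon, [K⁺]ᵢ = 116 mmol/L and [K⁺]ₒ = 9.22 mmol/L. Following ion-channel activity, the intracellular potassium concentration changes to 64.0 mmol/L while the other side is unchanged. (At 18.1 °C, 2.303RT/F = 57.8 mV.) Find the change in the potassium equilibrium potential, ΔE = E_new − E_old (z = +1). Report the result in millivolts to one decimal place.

14.9 mV

E_old = (57.8/1)·log₁₀(9.22/116) = -63.56 mV
E_new = (57.8/1)·log₁₀(9.22/64.0) = -48.64 mV
ΔE = -48.64 − (-63.56) = 14.93 mV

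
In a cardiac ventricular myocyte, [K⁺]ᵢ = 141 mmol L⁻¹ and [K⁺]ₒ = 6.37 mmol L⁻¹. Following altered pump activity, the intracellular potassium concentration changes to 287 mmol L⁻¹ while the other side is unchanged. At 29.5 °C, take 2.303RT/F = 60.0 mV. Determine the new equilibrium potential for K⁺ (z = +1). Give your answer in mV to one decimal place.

After the shift: [K⁺]_out = 6.37, [K⁺]_in = 287 mmol L⁻¹.
E_new = (60.0/1)·log₁₀(6.37/287) = 60.00 · (-1.6537) = -99.22 mV

-99.2 mV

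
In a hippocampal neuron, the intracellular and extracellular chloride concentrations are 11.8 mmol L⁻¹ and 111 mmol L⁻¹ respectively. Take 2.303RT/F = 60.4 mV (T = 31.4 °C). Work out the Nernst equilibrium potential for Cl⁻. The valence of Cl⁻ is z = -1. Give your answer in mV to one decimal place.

E = (60.4/z) · log₁₀([Cl⁻]_out/[Cl⁻]_in) with z = -1.
For an anion, dividing by z = -1 reverses the sign.
= (60.4/-1) · log₁₀(111/11.8) = -60.40 · log₁₀(9.407)
= -60.40 · (0.9734) = -58.80 mV

-58.8 mV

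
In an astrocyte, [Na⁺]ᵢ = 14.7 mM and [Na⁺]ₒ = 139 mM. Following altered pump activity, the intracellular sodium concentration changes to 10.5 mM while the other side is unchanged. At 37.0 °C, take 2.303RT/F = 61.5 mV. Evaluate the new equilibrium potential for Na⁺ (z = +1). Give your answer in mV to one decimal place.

69.0 mV

After the shift: [Na⁺]_out = 139, [Na⁺]_in = 10.5 mM.
E_new = (61.5/1)·log₁₀(139/10.5) = 61.50 · (1.1218) = 68.99 mV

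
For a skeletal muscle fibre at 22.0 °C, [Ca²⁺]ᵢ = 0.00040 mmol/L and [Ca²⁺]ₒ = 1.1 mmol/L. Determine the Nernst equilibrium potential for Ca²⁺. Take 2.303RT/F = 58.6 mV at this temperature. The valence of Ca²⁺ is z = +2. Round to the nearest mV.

101 mV

E = (58.6/z) · log₁₀([Ca²⁺]_out/[Ca²⁺]_in) with z = +2.
= (58.6/2) · log₁₀(1.1/0.00040) = 29.30 · log₁₀(2750)
= 29.30 · (3.4393) = 100.77 mV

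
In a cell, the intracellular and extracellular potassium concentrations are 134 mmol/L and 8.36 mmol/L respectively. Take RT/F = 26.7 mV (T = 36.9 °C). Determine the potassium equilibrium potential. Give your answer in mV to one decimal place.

-74.1 mV

E = (26.7/z) · ln([K⁺]_out/[K⁺]_in) with z = +1.
= (26.7/1) · ln(8.36/134) = 26.70 · ln(0.06239)
= 26.70 · (-2.7744) = -74.08 mV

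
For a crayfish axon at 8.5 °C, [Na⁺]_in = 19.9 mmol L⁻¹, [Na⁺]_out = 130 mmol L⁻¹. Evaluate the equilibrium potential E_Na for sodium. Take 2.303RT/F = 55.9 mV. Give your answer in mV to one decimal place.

E = (55.9/z) · log₁₀([Na⁺]_out/[Na⁺]_in) with z = +1.
= (55.9/1) · log₁₀(130/19.9) = 55.90 · log₁₀(6.533)
= 55.90 · (0.8151) = 45.56 mV

45.6 mV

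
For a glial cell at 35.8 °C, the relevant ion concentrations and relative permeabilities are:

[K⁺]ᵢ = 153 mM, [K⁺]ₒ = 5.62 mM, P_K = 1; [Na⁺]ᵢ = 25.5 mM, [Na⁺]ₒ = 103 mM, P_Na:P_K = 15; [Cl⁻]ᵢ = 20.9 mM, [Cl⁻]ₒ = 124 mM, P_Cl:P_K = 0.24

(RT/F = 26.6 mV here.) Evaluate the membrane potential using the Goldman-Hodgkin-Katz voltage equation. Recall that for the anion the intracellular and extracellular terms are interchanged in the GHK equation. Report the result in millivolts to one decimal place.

26.9 mV

Vm = 26.6 · ln[(Σ P·[cation]ₒ + Σ P·[anion]ᵢ) / (Σ P·[cation]ᵢ + Σ P·[anion]ₒ)]
Numerator = 1×5.62 + 15×103 + 0.24×20.9 = 1556
Denominator = 1×153 + 15×25.5 + 0.24×124 = 565.3
Vm = 26.6 · ln(2.7521) = 26.6 × (1.0124) = 26.93 mV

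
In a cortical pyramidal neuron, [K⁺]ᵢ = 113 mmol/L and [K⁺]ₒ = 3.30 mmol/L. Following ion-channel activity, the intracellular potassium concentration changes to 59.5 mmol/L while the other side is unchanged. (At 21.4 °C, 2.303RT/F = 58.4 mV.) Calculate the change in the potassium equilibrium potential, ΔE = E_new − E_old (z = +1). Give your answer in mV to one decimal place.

E_old = (58.4/1)·log₁₀(3.30/113) = -89.62 mV
E_new = (58.4/1)·log₁₀(3.30/59.5) = -73.35 mV
ΔE = -73.35 − (-89.62) = 16.27 mV

16.3 mV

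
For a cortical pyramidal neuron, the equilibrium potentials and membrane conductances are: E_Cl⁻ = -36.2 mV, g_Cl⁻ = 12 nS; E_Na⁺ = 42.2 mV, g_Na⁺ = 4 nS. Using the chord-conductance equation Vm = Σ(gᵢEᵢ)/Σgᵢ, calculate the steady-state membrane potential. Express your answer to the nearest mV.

-17 mV

Σ gᵢEᵢ = 12·(-36.2) + 4·(42.2) = -265.60
Σ gᵢ = 12 + 4 = 16
Vm = -265.60 / 16 = -16.60 mV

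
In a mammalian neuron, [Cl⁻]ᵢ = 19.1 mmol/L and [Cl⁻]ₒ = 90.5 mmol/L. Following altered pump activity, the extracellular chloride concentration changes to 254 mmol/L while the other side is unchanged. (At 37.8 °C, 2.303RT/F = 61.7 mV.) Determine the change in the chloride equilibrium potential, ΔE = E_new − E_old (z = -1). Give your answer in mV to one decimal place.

E_old = (61.7/-1)·log₁₀(90.5/19.1) = -41.69 mV
E_new = (61.7/-1)·log₁₀(254/19.1) = -69.34 mV
ΔE = -69.34 − (-41.69) = -27.65 mV

-27.7 mV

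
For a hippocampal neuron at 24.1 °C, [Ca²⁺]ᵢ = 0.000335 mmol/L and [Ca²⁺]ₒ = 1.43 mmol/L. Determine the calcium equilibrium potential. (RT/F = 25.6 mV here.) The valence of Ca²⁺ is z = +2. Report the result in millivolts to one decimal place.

E = (25.6/z) · ln([Ca²⁺]_out/[Ca²⁺]_in) with z = +2.
= (25.6/2) · ln(1.43/0.000335) = 12.80 · ln(4269)
= 12.80 · (8.3591) = 107.00 mV

107.0 mV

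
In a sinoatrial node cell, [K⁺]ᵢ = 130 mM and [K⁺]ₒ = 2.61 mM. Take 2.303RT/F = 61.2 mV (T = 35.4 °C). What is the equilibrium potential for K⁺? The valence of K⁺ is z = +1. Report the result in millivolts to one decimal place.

-103.9 mV

E = (61.2/z) · log₁₀([K⁺]_out/[K⁺]_in) with z = +1.
= (61.2/1) · log₁₀(2.61/130) = 61.20 · log₁₀(0.02008)
= 61.20 · (-1.6973) = -103.87 mV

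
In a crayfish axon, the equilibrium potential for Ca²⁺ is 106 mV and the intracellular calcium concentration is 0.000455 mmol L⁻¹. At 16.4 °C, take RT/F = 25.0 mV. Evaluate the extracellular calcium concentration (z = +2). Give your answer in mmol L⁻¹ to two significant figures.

2.2 mmol L⁻¹

Nernst: E = (25.0/2) · ln([out]/[in]), so ln([out]/[in]) = 106.0 × 2 / 25.0 = 8.4800.
[out]/[in] = e^(8.4800) = 4817.
[out] = 4817 × 0.000455 = 2.192 mmol L⁻¹.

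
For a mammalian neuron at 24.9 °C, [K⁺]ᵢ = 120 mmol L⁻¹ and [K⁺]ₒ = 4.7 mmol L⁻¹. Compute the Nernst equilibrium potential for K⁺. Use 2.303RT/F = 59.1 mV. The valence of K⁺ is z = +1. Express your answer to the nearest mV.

-83 mV

E = (59.1/z) · log₁₀([K⁺]_out/[K⁺]_in) with z = +1.
= (59.1/1) · log₁₀(4.7/120) = 59.10 · log₁₀(0.03917)
= 59.10 · (-1.4071) = -83.16 mV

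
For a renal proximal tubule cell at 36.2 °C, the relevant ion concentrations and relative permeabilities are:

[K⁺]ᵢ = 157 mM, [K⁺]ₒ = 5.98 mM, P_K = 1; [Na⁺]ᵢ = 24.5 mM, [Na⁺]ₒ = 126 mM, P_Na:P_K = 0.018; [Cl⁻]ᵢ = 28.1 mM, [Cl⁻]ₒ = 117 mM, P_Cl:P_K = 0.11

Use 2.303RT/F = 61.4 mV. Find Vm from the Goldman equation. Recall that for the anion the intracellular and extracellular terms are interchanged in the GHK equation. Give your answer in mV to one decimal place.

-72.2 mV

Vm = 61.4 · log₁₀[(Σ P·[cation]ₒ + Σ P·[anion]ᵢ) / (Σ P·[cation]ᵢ + Σ P·[anion]ₒ)]
Numerator = 1×5.98 + 0.018×126 + 0.11×28.1 = 11.34
Denominator = 1×157 + 0.018×24.5 + 0.11×117 = 170.3
Vm = 61.4 · log₁₀(0.066578) = 61.4 × (-1.1767) = -72.25 mV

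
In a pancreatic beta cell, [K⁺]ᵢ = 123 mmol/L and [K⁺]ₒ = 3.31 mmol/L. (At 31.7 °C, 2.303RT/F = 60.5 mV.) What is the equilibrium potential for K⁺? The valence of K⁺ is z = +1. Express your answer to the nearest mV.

E = (60.5/z) · log₁₀([K⁺]_out/[K⁺]_in) with z = +1.
= (60.5/1) · log₁₀(3.31/123) = 60.50 · log₁₀(0.02691)
= 60.50 · (-1.5701) = -94.99 mV

-95 mV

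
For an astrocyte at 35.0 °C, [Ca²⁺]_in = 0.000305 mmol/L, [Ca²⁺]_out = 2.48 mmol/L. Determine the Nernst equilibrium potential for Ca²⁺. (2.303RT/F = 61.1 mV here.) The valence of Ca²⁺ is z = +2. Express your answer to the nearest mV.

119 mV

E = (61.1/z) · log₁₀([Ca²⁺]_out/[Ca²⁺]_in) with z = +2.
= (61.1/2) · log₁₀(2.48/0.000305) = 30.55 · log₁₀(8131)
= 30.55 · (3.9102) = 119.46 mV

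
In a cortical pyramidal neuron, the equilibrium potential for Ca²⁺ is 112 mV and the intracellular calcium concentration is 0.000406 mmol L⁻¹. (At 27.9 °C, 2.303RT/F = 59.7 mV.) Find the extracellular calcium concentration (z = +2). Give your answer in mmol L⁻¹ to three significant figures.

2.29 mmol L⁻¹

Nernst: E = (59.7/2) · log₁₀([out]/[in]), so log₁₀([out]/[in]) = 112.0 × 2 / 59.7 = 3.7521.
[out]/[in] = 10^(3.7521) = 5651.
[out] = 5651 × 0.000406 = 2.294 mmol L⁻¹.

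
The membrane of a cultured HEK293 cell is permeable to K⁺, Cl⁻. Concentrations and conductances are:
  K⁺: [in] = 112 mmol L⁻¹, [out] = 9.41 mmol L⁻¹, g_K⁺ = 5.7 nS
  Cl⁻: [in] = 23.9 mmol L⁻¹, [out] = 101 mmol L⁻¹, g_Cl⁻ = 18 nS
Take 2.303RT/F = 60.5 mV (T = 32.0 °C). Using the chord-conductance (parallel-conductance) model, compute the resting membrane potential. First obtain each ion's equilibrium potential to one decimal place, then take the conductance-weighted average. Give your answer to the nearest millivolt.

E_K⁺ = (60.5/1)·log₁₀(9.41/112) = -65.1 mV
E_Cl⁻ = (60.5/-1)·log₁₀(101/23.9) = -37.9 mV
Vm = (Σ gᵢEᵢ)/(Σ gᵢ) = (5.7·-65.1 + 18·-37.9) / (5.7 + 18)
= -1053.27 / 23.7 = -44.44 mV

-44 mV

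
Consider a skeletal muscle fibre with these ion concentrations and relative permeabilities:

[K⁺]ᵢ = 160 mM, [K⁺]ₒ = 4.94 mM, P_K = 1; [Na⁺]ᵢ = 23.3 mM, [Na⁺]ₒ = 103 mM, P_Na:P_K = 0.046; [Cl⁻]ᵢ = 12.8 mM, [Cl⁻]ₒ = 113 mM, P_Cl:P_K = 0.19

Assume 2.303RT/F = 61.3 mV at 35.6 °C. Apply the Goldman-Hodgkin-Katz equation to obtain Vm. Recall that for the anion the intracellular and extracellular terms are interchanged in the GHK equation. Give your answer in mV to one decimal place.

-72.2 mV

Vm = 61.3 · log₁₀[(Σ P·[cation]ₒ + Σ P·[anion]ᵢ) / (Σ P·[cation]ᵢ + Σ P·[anion]ₒ)]
Numerator = 1×4.94 + 0.046×103 + 0.19×12.8 = 12.11
Denominator = 1×160 + 0.046×23.3 + 0.19×113 = 182.5
Vm = 61.3 · log₁₀(0.066341) = 61.3 × (-1.1782) = -72.22 mV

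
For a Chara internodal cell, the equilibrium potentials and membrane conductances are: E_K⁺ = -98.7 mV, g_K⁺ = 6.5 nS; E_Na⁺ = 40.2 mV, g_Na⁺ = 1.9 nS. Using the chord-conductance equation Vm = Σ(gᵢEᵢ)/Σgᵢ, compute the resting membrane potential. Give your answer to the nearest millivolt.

-67 mV

Σ gᵢEᵢ = 6.5·(-98.7) + 1.9·(40.2) = -565.17
Σ gᵢ = 6.5 + 1.9 = 8.4
Vm = -565.17 / 8.4 = -67.28 mV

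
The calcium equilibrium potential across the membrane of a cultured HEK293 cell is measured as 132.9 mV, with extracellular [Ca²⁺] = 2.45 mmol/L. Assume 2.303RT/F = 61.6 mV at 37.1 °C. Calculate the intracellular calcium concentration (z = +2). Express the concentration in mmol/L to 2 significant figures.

Nernst: E = (61.6/2) · log₁₀([out]/[in]), so log₁₀([out]/[in]) = 132.9 × 2 / 61.6 = 4.3149.
[out]/[in] = 10^(4.3149) = 2.065e+04.
[in] = 2.45 / 2.065e+04 = 0.0001186 mmol/L.

0.00012 mmol/L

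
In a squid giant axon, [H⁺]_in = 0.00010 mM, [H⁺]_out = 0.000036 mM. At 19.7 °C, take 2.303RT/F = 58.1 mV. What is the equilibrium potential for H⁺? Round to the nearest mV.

-26 mV

E = (58.1/z) · log₁₀([H⁺]_out/[H⁺]_in) with z = +1.
= (58.1/1) · log₁₀(0.000036/0.00010) = 58.10 · log₁₀(0.36)
= 58.10 · (-0.4437) = -25.78 mV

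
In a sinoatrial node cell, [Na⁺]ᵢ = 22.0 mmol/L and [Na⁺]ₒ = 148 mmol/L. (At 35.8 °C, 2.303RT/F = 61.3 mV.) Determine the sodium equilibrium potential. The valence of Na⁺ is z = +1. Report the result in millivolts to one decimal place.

E = (61.3/z) · log₁₀([Na⁺]_out/[Na⁺]_in) with z = +1.
= (61.3/1) · log₁₀(148/22.0) = 61.30 · log₁₀(6.727)
= 61.30 · (0.8278) = 50.75 mV

50.7 mV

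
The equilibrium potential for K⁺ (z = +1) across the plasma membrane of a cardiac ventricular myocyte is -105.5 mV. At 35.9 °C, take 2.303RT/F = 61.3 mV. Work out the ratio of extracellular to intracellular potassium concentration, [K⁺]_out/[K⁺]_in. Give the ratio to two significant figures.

0.019

log₁₀([out]/[in]) = E·z/(61.3) = -105.5 × 1 / 61.3 = -1.7210
[out]/[in] = 10^(-1.7210) = 0.01901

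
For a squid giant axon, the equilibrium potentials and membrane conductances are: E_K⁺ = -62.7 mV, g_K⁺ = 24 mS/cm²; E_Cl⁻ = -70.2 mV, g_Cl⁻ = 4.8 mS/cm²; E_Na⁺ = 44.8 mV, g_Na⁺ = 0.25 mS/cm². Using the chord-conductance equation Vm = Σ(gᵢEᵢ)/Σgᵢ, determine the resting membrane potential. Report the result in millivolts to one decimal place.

Σ gᵢEᵢ = 24·(-62.7) + 4.8·(-70.2) + 0.25·(44.8) = -1830.56
Σ gᵢ = 24 + 4.8 + 0.25 = 29.05
Vm = -1830.56 / 29.05 = -63.01 mV

-63.0 mV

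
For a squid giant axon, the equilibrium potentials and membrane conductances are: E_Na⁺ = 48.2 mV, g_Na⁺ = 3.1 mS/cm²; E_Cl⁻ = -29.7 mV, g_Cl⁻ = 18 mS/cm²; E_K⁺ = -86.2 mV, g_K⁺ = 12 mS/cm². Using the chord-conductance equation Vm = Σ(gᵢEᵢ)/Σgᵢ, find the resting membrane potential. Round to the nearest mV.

Σ gᵢEᵢ = 3.1·(48.2) + 18·(-29.7) + 12·(-86.2) = -1419.58
Σ gᵢ = 3.1 + 18 + 12 = 33.1
Vm = -1419.58 / 33.1 = -42.89 mV

-43 mV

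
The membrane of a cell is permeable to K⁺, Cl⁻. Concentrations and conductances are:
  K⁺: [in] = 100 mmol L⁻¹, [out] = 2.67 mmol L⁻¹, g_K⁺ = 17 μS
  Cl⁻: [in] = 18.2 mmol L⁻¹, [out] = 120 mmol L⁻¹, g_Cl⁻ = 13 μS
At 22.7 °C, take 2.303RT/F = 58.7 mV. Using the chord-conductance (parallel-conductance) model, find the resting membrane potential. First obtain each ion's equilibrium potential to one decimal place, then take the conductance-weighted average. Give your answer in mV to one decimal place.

E_K⁺ = (58.7/1)·log₁₀(2.67/100) = -92.4 mV
E_Cl⁻ = (58.7/-1)·log₁₀(120/18.2) = -48.1 mV
Vm = (Σ gᵢEᵢ)/(Σ gᵢ) = (17·-92.4 + 13·-48.1) / (17 + 13)
= -2196.10 / 30 = -73.20 mV

-73.2 mV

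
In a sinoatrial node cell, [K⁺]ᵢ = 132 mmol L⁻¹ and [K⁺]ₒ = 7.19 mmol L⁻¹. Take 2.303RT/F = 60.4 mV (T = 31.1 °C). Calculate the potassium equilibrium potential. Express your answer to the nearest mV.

-76 mV

E = (60.4/z) · log₁₀([K⁺]_out/[K⁺]_in) with z = +1.
= (60.4/1) · log₁₀(7.19/132) = 60.40 · log₁₀(0.05447)
= 60.40 · (-1.2638) = -76.34 mV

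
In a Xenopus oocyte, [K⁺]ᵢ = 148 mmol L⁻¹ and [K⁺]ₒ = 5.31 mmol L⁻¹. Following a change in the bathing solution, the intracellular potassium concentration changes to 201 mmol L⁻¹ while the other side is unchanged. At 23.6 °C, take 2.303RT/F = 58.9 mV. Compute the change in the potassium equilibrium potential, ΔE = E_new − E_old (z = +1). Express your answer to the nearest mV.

E_old = (58.9/1)·log₁₀(5.31/148) = -85.12 mV
E_new = (58.9/1)·log₁₀(5.31/201) = -92.95 mV
ΔE = -92.95 − (-85.12) = -7.83 mV

-8 mV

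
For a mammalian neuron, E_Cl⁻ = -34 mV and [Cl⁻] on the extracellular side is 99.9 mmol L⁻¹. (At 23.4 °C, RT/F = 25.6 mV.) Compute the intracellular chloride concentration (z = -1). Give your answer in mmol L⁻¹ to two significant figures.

26 mmol L⁻¹

Nernst: E = (25.6/-1) · ln([out]/[in]), so ln([out]/[in]) = -34.0 × -1 / 25.6 = 1.3281.
[out]/[in] = e^(1.3281) = 3.774.
[in] = 99.9 / 3.774 = 26.47 mmol L⁻¹.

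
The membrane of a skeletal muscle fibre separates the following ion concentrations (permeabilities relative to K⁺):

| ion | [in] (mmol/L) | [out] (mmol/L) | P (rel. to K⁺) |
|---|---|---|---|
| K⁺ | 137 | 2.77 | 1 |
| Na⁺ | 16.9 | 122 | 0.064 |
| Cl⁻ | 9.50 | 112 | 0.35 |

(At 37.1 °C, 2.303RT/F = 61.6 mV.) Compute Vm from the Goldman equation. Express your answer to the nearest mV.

Vm = 61.6 · log₁₀[(Σ P·[cation]ₒ + Σ P·[anion]ᵢ) / (Σ P·[cation]ᵢ + Σ P·[anion]ₒ)]
Numerator = 1×2.77 + 0.064×122 + 0.35×9.50 = 13.9
Denominator = 1×137 + 0.064×16.9 + 0.35×112 = 177.3
Vm = 61.6 · log₁₀(0.078423) = 61.6 × (-1.1056) = -68.10 mV

-68 mV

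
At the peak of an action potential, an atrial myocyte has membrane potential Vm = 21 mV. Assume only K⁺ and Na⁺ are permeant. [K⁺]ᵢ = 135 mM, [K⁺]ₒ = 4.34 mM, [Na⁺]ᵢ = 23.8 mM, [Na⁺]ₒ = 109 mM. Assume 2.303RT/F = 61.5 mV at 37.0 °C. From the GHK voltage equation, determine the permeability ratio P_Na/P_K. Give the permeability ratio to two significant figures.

5.1

Let α = P_Na/P_K. GHK: Vm = 61.5·log₁₀[(Kₒ + α·Naₒ)/(Kᵢ + α·Naᵢ)].
10^(Vm/61.5) = 10^(21.0/61.5) = 2.1951
So 2.1951·(Kᵢ + α·Naᵢ) = Kₒ + α·Naₒ → α = (2.1951·135.0 − 4.34) / (109.0 − 2.1951·23.8)
α = (296.3 − 4.34) / (109.0 − 52.24) = 292/56.76 = 5.145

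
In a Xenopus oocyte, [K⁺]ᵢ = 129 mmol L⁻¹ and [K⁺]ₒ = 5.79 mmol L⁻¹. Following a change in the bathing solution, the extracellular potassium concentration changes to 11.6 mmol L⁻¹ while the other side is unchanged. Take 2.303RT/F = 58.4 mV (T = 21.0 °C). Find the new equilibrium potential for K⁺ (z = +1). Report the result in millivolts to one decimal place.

-61.1 mV

After the shift: [K⁺]_out = 11.6, [K⁺]_in = 129 mmol L⁻¹.
E_new = (58.4/1)·log₁₀(11.6/129) = 58.40 · (-1.0461) = -61.09 mV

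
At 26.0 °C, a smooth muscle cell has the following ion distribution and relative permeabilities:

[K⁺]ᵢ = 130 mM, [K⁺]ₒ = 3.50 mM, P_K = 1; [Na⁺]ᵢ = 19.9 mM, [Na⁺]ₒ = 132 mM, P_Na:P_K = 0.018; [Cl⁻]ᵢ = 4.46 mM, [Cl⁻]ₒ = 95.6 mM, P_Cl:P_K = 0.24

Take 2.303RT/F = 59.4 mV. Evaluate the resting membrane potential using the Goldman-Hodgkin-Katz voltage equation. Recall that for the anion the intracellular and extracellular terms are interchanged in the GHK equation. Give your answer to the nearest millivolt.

Vm = 59.4 · log₁₀[(Σ P·[cation]ₒ + Σ P·[anion]ᵢ) / (Σ P·[cation]ᵢ + Σ P·[anion]ₒ)]
Numerator = 1×3.50 + 0.018×132 + 0.24×4.46 = 6.946
Denominator = 1×130 + 0.018×19.9 + 0.24×95.6 = 153.3
Vm = 59.4 · log₁₀(0.045312) = 59.4 × (-1.3438) = -79.82 mV

-80 mV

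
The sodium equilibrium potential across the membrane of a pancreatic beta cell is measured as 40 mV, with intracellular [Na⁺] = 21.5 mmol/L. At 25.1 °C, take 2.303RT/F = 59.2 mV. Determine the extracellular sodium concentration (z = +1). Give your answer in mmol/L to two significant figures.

100 mmol/L

Nernst: E = (59.2/1) · log₁₀([out]/[in]), so log₁₀([out]/[in]) = 40.0 × 1 / 59.2 = 0.6757.
[out]/[in] = 10^(0.6757) = 4.739.
[out] = 4.739 × 21.5 = 101.9 mmol/L.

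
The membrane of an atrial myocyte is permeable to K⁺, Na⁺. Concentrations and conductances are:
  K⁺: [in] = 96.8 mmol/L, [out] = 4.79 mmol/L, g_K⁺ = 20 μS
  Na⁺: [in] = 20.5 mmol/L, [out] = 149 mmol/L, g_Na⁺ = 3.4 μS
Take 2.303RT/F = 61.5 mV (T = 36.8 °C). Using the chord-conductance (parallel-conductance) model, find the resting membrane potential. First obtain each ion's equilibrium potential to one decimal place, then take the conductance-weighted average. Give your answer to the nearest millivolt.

-61 mV

E_K⁺ = (61.5/1)·log₁₀(4.79/96.8) = -80.3 mV
E_Na⁺ = (61.5/1)·log₁₀(149/20.5) = 53.0 mV
Vm = (Σ gᵢEᵢ)/(Σ gᵢ) = (20·-80.3 + 3.4·53.0) / (20 + 3.4)
= -1425.80 / 23.4 = -60.93 mV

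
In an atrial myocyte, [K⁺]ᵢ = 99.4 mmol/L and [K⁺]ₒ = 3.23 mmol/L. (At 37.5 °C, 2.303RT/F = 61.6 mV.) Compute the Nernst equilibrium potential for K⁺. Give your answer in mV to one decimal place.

E = (61.6/z) · log₁₀([K⁺]_out/[K⁺]_in) with z = +1.
= (61.6/1) · log₁₀(3.23/99.4) = 61.60 · log₁₀(0.03249)
= 61.60 · (-1.4882) = -91.67 mV

-91.7 mV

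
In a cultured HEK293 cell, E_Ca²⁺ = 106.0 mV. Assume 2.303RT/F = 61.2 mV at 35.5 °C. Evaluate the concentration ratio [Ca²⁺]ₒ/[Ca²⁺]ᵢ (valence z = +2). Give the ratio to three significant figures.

2910

log₁₀([out]/[in]) = E·z/(61.2) = 106.0 × 2 / 61.2 = 3.4641
[out]/[in] = 10^(3.4641) = 2911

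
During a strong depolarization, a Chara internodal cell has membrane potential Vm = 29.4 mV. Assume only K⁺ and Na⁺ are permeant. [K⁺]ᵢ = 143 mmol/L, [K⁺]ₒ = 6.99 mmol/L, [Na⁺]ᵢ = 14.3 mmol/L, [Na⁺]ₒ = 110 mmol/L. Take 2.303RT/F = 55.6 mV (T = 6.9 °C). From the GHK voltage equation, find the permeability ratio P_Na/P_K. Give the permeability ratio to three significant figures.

7.72

Let α = P_Na/P_K. GHK: Vm = 55.6·log₁₀[(Kₒ + α·Naₒ)/(Kᵢ + α·Naᵢ)].
10^(Vm/55.6) = 10^(29.4/55.6) = 3.3789
So 3.3789·(Kᵢ + α·Naᵢ) = Kₒ + α·Naₒ → α = (3.3789·143.0 − 6.99) / (110.0 − 3.3789·14.3)
α = (483.2 − 6.99) / (110.0 − 48.32) = 476.2/61.68 = 7.72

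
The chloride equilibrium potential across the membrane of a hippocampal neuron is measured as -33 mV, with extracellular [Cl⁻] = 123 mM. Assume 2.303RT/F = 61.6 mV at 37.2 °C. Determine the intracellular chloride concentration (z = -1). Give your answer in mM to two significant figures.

36 mM

Nernst: E = (61.6/-1) · log₁₀([out]/[in]), so log₁₀([out]/[in]) = -33.0 × -1 / 61.6 = 0.5357.
[out]/[in] = 10^(0.5357) = 3.433.
[in] = 123 / 3.433 = 35.83 mM.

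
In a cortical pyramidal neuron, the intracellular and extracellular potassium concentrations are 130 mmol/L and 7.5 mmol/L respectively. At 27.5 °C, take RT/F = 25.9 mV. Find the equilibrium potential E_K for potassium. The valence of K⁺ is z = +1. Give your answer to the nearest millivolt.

E = (25.9/z) · ln([K⁺]_out/[K⁺]_in) with z = +1.
= (25.9/1) · ln(7.5/130) = 25.90 · ln(0.05769)
= 25.90 · (-2.8526) = -73.88 mV

-74 mV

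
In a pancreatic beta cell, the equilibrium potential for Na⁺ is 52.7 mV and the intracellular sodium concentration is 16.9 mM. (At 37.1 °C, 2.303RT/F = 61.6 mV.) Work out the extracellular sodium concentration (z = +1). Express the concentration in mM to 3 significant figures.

121 mM

Nernst: E = (61.6/1) · log₁₀([out]/[in]), so log₁₀([out]/[in]) = 52.7 × 1 / 61.6 = 0.8555.
[out]/[in] = 10^(0.8555) = 7.17.
[out] = 7.17 × 16.9 = 121.2 mM.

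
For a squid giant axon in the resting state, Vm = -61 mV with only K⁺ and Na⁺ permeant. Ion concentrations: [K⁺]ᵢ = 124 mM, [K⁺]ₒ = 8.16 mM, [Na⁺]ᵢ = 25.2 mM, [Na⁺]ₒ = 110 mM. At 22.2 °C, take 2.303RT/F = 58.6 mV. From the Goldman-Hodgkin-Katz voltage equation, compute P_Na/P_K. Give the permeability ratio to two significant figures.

Let α = P_Na/P_K. GHK: Vm = 58.6·log₁₀[(Kₒ + α·Naₒ)/(Kᵢ + α·Naᵢ)].
10^(Vm/58.6) = 10^(-61.0/58.6) = 0.091001
So 0.091001·(Kᵢ + α·Naᵢ) = Kₒ + α·Naₒ → α = (0.091001·124.0 − 8.16) / (110.0 − 0.091001·25.2)
α = (11.28 − 8.16) / (110.0 − 2.293) = 3.124/107.7 = 0.02901

0.029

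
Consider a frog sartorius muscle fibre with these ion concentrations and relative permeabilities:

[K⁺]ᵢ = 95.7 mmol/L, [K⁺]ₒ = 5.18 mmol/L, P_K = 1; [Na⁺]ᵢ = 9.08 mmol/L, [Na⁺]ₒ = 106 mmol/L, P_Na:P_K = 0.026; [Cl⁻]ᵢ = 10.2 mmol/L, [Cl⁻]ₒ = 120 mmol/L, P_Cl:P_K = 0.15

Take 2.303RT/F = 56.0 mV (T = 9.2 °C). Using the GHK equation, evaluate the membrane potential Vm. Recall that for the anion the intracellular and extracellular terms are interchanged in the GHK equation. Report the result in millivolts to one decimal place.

Vm = 56.0 · log₁₀[(Σ P·[cation]ₒ + Σ P·[anion]ᵢ) / (Σ P·[cation]ᵢ + Σ P·[anion]ₒ)]
Numerator = 1×5.18 + 0.026×106 + 0.15×10.2 = 9.466
Denominator = 1×95.7 + 0.026×9.08 + 0.15×120 = 113.9
Vm = 56.0 · log₁₀(0.083082) = 56.0 × (-1.0805) = -60.51 mV

-60.5 mV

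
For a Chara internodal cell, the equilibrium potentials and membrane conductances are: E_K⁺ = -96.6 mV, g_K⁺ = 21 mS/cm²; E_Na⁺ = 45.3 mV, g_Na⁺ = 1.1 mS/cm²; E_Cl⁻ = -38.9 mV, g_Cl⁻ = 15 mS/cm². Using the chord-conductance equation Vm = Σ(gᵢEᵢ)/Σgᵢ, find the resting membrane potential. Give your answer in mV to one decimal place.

Σ gᵢEᵢ = 21·(-96.6) + 1.1·(45.3) + 15·(-38.9) = -2562.27
Σ gᵢ = 21 + 1.1 + 15 = 37.1
Vm = -2562.27 / 37.1 = -69.06 mV

-69.1 mV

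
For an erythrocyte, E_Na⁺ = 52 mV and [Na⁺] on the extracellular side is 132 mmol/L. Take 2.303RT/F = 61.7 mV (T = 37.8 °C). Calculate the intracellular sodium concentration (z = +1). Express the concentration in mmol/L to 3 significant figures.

19.0 mmol/L

Nernst: E = (61.7/1) · log₁₀([out]/[in]), so log₁₀([out]/[in]) = 52.0 × 1 / 61.7 = 0.8428.
[out]/[in] = 10^(0.8428) = 6.963.
[in] = 132 / 6.963 = 18.96 mmol/L.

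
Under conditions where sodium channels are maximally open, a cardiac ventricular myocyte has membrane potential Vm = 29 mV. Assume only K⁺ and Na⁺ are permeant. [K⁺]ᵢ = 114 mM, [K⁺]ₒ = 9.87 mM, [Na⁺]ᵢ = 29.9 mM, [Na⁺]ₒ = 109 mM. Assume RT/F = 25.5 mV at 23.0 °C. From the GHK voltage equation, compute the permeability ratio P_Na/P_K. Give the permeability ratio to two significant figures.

22

Let α = P_Na/P_K. GHK: Vm = 25.5·ln[(Kₒ + α·Naₒ)/(Kᵢ + α·Naᵢ)].
e^(Vm/25.5) = e^(29.0/25.5) = 3.1182
So 3.1182·(Kᵢ + α·Naᵢ) = Kₒ + α·Naₒ → α = (3.1182·114.0 − 9.87) / (109.0 − 3.1182·29.9)
α = (355.5 − 9.87) / (109.0 − 93.23) = 345.6/15.77 = 21.92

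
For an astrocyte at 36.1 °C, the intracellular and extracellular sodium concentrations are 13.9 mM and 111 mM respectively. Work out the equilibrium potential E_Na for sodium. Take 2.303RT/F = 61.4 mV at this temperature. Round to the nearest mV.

E = (61.4/z) · log₁₀([Na⁺]_out/[Na⁺]_in) with z = +1.
= (61.4/1) · log₁₀(111/13.9) = 61.40 · log₁₀(7.986)
= 61.40 · (0.9023) = 55.40 mV

55 mV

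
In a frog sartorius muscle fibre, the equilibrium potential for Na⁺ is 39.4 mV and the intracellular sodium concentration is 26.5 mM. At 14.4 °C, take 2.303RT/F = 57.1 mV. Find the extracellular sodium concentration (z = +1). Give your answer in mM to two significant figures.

Nernst: E = (57.1/1) · log₁₀([out]/[in]), so log₁₀([out]/[in]) = 39.4 × 1 / 57.1 = 0.6900.
[out]/[in] = 10^(0.6900) = 4.898.
[out] = 4.898 × 26.5 = 129.8 mM.

130 mM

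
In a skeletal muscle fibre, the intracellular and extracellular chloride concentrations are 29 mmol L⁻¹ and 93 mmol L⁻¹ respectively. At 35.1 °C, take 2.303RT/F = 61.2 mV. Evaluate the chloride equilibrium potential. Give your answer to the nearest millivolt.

E = (61.2/z) · log₁₀([Cl⁻]_out/[Cl⁻]_in) with z = -1.
For an anion, dividing by z = -1 reverses the sign.
= (61.2/-1) · log₁₀(93/29) = -61.20 · log₁₀(3.207)
= -61.20 · (0.5061) = -30.97 mV

-31 mV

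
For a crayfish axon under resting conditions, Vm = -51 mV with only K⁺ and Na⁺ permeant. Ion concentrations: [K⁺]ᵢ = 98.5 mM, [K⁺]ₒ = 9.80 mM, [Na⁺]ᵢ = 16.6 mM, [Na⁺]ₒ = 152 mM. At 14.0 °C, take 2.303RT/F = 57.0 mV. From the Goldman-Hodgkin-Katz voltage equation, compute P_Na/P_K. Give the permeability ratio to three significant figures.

0.0184

Let α = P_Na/P_K. GHK: Vm = 57.0·log₁₀[(Kₒ + α·Naₒ)/(Kᵢ + α·Naᵢ)].
10^(Vm/57.0) = 10^(-51.0/57.0) = 0.12743
So 0.12743·(Kᵢ + α·Naᵢ) = Kₒ + α·Naₒ → α = (0.12743·98.5 − 9.8) / (152.0 − 0.12743·16.6)
α = (12.55 − 9.8) / (152.0 − 2.115) = 2.752/149.9 = 0.01836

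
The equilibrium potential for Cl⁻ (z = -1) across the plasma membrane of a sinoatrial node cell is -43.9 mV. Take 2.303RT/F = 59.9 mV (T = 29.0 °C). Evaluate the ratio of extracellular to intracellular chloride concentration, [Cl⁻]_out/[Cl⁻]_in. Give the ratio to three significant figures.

log₁₀([out]/[in]) = E·z/(59.9) = -43.9 × -1 / 59.9 = 0.7329
[out]/[in] = 10^(0.7329) = 5.406

5.41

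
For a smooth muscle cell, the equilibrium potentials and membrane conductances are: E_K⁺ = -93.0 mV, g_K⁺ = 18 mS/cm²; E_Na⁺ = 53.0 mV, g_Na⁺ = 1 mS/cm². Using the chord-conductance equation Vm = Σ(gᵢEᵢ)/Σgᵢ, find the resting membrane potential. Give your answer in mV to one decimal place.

Σ gᵢEᵢ = 18·(-93.0) + 1·(53.0) = -1621.00
Σ gᵢ = 18 + 1 = 19
Vm = -1621.00 / 19 = -85.32 mV

-85.3 mV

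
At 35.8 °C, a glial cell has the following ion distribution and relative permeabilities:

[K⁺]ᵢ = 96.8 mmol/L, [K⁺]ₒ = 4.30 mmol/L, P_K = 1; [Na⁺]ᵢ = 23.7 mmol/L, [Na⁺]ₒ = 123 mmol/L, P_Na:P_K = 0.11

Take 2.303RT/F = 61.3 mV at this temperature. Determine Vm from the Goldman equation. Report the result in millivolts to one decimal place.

-45.7 mV

Vm = 61.3 · log₁₀[(Σ P·[cation]ₒ + Σ P·[anion]ᵢ) / (Σ P·[cation]ᵢ + Σ P·[anion]ₒ)]
Numerator = 1×4.30 + 0.11×123 = 17.83
Denominator = 1×96.8 + 0.11×23.7 = 99.41
Vm = 61.3 · log₁₀(0.17936) = 61.3 × (-0.7463) = -45.75 mV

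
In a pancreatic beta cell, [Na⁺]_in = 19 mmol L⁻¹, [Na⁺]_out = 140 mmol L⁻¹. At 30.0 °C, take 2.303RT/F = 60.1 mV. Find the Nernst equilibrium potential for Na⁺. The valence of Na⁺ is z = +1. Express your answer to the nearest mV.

E = (60.1/z) · log₁₀([Na⁺]_out/[Na⁺]_in) with z = +1.
= (60.1/1) · log₁₀(140/19) = 60.10 · log₁₀(7.368)
= 60.10 · (0.8674) = 52.13 mV

52 mV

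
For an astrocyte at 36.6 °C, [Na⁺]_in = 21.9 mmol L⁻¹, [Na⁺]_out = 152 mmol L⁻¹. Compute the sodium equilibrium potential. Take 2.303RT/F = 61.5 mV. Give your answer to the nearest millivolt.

52 mV

E = (61.5/z) · log₁₀([Na⁺]_out/[Na⁺]_in) with z = +1.
= (61.5/1) · log₁₀(152/21.9) = 61.50 · log₁₀(6.941)
= 61.50 · (0.8414) = 51.75 mV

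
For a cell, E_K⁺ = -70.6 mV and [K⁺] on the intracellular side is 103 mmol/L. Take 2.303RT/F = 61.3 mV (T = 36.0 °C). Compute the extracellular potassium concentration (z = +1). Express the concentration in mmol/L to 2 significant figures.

7.3 mmol/L

Nernst: E = (61.3/1) · log₁₀([out]/[in]), so log₁₀([out]/[in]) = -70.6 × 1 / 61.3 = -1.1517.
[out]/[in] = 10^(-1.1517) = 0.07052.
[out] = 0.07052 × 103 = 7.263 mmol/L.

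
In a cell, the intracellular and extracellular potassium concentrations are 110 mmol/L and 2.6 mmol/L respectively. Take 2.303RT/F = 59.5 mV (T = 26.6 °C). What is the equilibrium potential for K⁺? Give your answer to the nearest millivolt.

-97 mV

E = (59.5/z) · log₁₀([K⁺]_out/[K⁺]_in) with z = +1.
= (59.5/1) · log₁₀(2.6/110) = 59.50 · log₁₀(0.02364)
= 59.50 · (-1.6264) = -96.77 mV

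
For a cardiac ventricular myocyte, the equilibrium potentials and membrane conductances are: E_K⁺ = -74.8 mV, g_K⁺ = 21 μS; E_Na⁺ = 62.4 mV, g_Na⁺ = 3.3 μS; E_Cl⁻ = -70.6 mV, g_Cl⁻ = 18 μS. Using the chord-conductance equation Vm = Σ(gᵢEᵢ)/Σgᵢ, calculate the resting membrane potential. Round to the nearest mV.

Σ gᵢEᵢ = 21·(-74.8) + 3.3·(62.4) + 18·(-70.6) = -2635.68
Σ gᵢ = 21 + 3.3 + 18 = 42.3
Vm = -2635.68 / 42.3 = -62.31 mV

-62 mV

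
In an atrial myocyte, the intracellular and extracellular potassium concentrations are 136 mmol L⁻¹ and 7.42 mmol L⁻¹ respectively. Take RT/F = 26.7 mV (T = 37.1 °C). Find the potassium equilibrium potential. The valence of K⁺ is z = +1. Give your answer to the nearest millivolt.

E = (26.7/z) · ln([K⁺]_out/[K⁺]_in) with z = +1.
= (26.7/1) · ln(7.42/136) = 26.70 · ln(0.05456)
= 26.70 · (-2.9085) = -77.66 mV

-78 mV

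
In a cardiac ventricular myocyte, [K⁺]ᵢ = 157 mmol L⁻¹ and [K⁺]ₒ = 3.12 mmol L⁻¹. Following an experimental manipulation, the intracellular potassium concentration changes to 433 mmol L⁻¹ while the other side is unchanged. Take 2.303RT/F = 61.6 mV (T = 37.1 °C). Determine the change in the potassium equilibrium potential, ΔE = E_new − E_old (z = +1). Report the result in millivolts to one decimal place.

E_old = (61.6/1)·log₁₀(3.12/157) = -104.83 mV
E_new = (61.6/1)·log₁₀(3.12/433) = -131.97 mV
ΔE = -131.97 − (-104.83) = -27.14 mV

-27.1 mV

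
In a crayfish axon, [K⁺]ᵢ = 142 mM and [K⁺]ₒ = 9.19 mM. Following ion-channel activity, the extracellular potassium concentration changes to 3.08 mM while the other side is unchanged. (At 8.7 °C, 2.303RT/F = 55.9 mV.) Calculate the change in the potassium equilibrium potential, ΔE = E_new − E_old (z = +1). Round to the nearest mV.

E_old = (55.9/1)·log₁₀(9.19/142) = -66.46 mV
E_new = (55.9/1)·log₁₀(3.08/142) = -93.00 mV
ΔE = -93.00 − (-66.46) = -26.54 mV

-27 mV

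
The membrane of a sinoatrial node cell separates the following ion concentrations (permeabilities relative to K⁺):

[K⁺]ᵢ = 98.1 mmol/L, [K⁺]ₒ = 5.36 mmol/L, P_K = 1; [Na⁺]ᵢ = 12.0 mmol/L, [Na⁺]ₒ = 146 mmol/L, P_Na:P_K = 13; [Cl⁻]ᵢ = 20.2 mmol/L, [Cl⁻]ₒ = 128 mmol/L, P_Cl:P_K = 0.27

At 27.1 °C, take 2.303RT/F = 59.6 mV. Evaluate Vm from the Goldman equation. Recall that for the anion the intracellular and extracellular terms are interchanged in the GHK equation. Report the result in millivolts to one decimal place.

Vm = 59.6 · log₁₀[(Σ P·[cation]ₒ + Σ P·[anion]ᵢ) / (Σ P·[cation]ᵢ + Σ P·[anion]ₒ)]
Numerator = 1×5.36 + 13×146 + 0.27×20.2 = 1909
Denominator = 1×98.1 + 13×12.0 + 0.27×128 = 288.7
Vm = 59.6 · log₁₀(6.6127) = 59.6 × (0.8204) = 48.89 mV

48.9 mV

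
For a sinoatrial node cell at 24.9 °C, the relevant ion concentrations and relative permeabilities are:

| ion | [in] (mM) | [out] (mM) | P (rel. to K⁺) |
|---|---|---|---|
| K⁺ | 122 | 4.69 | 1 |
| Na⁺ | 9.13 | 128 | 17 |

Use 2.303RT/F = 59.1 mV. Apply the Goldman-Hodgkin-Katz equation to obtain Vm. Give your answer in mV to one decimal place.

Vm = 59.1 · log₁₀[(Σ P·[cation]ₒ + Σ P·[anion]ᵢ) / (Σ P·[cation]ᵢ + Σ P·[anion]ₒ)]
Numerator = 1×4.69 + 17×128 = 2181
Denominator = 1×122 + 17×9.13 = 277.2
Vm = 59.1 · log₁₀(7.8666) = 59.1 × (0.8958) = 52.94 mV

52.9 mV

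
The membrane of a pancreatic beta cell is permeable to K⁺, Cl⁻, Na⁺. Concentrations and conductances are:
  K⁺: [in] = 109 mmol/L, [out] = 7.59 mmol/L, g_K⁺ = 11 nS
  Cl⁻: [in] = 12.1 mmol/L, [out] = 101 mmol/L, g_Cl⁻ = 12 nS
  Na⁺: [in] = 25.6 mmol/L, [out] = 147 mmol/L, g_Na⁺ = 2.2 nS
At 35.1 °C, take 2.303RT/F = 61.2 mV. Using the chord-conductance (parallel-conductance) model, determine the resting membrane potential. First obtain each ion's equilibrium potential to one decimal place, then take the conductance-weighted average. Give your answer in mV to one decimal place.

-53.7 mV

E_K⁺ = (61.2/1)·log₁₀(7.59/109) = -70.8 mV
E_Cl⁻ = (61.2/-1)·log₁₀(101/12.1) = -56.4 mV
E_Na⁺ = (61.2/1)·log₁₀(147/25.6) = 46.5 mV
Vm = (Σ gᵢEᵢ)/(Σ gᵢ) = (11·-70.8 + 12·-56.4 + 2.2·46.5) / (11 + 12 + 2.2)
= -1353.30 / 25.2 = -53.70 mV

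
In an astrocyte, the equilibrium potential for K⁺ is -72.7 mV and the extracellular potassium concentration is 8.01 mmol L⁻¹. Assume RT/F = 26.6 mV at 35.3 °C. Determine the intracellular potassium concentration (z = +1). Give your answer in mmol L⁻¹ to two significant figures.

Nernst: E = (26.6/1) · ln([out]/[in]), so ln([out]/[in]) = -72.7 × 1 / 26.6 = -2.7331.
[out]/[in] = e^(-2.7331) = 0.06502.
[in] = 8.01 / 0.06502 = 123.2 mmol L⁻¹.

120 mmol L⁻¹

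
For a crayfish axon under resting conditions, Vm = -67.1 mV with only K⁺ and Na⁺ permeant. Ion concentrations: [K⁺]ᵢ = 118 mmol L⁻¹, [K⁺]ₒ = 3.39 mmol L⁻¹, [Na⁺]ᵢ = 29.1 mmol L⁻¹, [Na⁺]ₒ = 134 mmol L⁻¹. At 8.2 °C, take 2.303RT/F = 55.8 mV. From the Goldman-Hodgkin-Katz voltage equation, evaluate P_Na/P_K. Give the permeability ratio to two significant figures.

0.030

Let α = P_Na/P_K. GHK: Vm = 55.8·log₁₀[(Kₒ + α·Naₒ)/(Kᵢ + α·Naᵢ)].
10^(Vm/55.8) = 10^(-67.1/55.8) = 0.062732
So 0.062732·(Kᵢ + α·Naᵢ) = Kₒ + α·Naₒ → α = (0.062732·118.0 − 3.39) / (134.0 − 0.062732·29.1)
α = (7.402 − 3.39) / (134.0 − 1.826) = 4.012/132.2 = 0.03036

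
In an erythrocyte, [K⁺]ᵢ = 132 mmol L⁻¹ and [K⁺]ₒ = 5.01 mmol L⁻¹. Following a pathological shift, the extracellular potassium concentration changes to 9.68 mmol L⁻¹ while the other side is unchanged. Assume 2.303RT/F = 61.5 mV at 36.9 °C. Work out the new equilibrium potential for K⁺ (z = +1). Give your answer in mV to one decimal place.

-69.8 mV

After the shift: [K⁺]_out = 9.68, [K⁺]_in = 132 mmol L⁻¹.
E_new = (61.5/1)·log₁₀(9.68/132) = 61.50 · (-1.1347) = -69.78 mV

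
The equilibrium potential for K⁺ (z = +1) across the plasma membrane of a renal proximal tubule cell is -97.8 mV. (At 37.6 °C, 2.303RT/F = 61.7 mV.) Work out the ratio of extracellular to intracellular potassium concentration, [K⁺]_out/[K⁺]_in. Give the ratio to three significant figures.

0.0260

log₁₀([out]/[in]) = E·z/(61.7) = -97.8 × 1 / 61.7 = -1.5851
[out]/[in] = 10^(-1.5851) = 0.026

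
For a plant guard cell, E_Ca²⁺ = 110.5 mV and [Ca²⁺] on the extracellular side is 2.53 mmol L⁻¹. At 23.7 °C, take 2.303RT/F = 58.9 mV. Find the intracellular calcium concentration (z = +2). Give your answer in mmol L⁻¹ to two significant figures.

Nernst: E = (58.9/2) · log₁₀([out]/[in]), so log₁₀([out]/[in]) = 110.5 × 2 / 58.9 = 3.7521.
[out]/[in] = 10^(3.7521) = 5651.
[in] = 2.53 / 5651 = 0.0004477 mmol L⁻¹.

0.00045 mmol L⁻¹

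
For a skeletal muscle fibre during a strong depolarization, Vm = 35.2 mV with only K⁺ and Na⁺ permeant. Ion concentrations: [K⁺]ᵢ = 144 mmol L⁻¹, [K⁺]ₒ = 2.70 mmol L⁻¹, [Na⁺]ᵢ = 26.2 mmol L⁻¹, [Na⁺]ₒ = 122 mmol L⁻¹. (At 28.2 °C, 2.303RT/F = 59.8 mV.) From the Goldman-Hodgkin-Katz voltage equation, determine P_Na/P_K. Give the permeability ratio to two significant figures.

Let α = P_Na/P_K. GHK: Vm = 59.8·log₁₀[(Kₒ + α·Naₒ)/(Kᵢ + α·Naᵢ)].
10^(Vm/59.8) = 10^(35.2/59.8) = 3.8782
So 3.8782·(Kᵢ + α·Naᵢ) = Kₒ + α·Naₒ → α = (3.8782·144.0 − 2.7) / (122.0 − 3.8782·26.2)
α = (558.5 − 2.7) / (122.0 − 101.6) = 555.8/20.39 = 27.25

27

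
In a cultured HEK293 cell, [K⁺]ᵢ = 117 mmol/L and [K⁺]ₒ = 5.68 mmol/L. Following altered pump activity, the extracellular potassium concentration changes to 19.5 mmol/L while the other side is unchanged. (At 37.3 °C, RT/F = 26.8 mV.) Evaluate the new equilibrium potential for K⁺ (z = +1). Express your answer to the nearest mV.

-48 mV

After the shift: [K⁺]_out = 19.5, [K⁺]_in = 117 mmol/L.
E_new = (26.8/1)·ln(19.5/117) = 26.80 · (-1.7918) = -48.02 mV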